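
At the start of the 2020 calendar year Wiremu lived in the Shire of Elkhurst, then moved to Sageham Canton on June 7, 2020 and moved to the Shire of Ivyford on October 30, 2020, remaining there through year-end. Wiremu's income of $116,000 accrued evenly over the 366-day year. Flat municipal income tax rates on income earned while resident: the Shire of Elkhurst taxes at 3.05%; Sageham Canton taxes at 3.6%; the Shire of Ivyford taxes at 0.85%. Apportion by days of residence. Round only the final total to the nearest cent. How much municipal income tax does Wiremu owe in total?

$3,351.48

The Shire of Elkhurst, January 1 – June 6, 2020: 158 days → $116,000 × 3.05% × 158/366 = $1,527.3333
Sageham Canton, June 7 – October 29, 2020: 145 days → $116,000 × 3.6% × 145/366 = $1,654.4262
The Shire of Ivyford, October 30 – December 31, 2020: 63 days → $116,000 × 0.85% × 63/366 = $169.7213
Total = $3,351.4809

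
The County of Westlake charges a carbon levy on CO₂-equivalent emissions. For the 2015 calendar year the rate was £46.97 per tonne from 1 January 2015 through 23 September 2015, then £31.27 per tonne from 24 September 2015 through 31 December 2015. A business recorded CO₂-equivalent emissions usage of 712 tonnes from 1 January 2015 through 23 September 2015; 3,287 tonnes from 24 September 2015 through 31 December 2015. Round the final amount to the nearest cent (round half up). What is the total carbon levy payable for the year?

£136,227.13

1 January – 23 September 2015: 712 tonnes at £46.97/tonne → £33,442.64
24 September – 31 December 2015: 3,287 tonnes at £31.27/tonne → £102,784.49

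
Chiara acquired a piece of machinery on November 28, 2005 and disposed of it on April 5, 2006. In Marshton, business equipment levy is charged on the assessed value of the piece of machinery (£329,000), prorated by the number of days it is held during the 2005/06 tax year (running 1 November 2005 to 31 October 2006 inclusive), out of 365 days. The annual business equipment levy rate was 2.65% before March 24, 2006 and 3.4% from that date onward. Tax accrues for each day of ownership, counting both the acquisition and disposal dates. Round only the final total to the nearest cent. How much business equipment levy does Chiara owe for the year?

November 28, 2005 – March 23, 2006: 116 days at 2.65% → £329,000 × 2.65% × 116/365 = £2,770.8110
March 24 – April 5, 2006: 13 days at 3.4% → £329,000 × 3.4% × 13/365 = £398.4055
Total = £3,169.2164

£3,169.22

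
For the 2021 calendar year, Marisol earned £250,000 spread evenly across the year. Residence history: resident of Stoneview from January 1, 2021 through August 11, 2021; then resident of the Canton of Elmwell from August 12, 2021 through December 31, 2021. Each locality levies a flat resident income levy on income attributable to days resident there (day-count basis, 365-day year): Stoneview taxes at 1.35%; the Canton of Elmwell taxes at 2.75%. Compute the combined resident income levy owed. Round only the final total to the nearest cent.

£4,736.64

Stoneview, January 1 – August 11, 2021: 223 days → £250,000 × 1.35% × 223/365 = £2,061.9863
The Canton of Elmwell, August 12 – December 31, 2021: 142 days → £250,000 × 2.75% × 142/365 = £2,674.6575
Total = £4,736.6438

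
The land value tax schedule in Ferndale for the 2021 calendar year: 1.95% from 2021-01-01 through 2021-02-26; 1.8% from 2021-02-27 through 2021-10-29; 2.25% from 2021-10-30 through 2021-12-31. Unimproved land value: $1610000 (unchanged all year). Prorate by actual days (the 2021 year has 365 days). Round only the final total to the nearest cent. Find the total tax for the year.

2021-01-01 to 2021-02-26: 57 days at 1.95% → $1610000 × 1.95% × 57/365 = $4902.7808
2021-02-27 to 2021-10-29: 245 days at 1.8% → $1610000 × 1.8% × 245/365 = $19452.3288
2021-10-30 to 2021-12-31: 63 days at 2.25% → $1610000 × 2.25% × 63/365 = $6252.5342
Total = $30607.6438

$30607.64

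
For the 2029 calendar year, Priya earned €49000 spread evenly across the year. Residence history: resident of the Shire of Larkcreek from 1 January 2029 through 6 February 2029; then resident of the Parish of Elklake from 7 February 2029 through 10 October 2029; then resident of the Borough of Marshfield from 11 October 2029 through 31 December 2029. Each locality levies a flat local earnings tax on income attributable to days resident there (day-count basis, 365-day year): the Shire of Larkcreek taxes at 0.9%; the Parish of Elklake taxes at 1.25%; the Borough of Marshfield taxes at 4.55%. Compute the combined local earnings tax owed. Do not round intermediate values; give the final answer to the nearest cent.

The Shire of Larkcreek, 1 January – 6 February 2029: 37 days → €49000 × 0.9% × 37/365 = €44.7041
The Parish of Elklake, 7 February – 10 October 2029: 246 days → €49000 × 1.25% × 246/365 = €412.8082
The Borough of Marshfield, 11 October – 31 December 2029: 82 days → €49000 × 4.55% × 82/365 = €500.8740
Total = €958.3863

€958.39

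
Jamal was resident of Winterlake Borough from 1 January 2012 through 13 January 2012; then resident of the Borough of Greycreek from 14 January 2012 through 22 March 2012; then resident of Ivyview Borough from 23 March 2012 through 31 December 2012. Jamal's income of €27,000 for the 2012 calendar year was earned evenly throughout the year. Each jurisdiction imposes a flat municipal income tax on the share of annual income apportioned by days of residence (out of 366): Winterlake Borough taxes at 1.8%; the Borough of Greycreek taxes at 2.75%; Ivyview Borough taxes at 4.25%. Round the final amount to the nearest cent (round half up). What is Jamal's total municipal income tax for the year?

€1,047.65

Winterlake Borough, 1 January – 13 January 2012: 13 days → €27,000 × 1.8% × 13/366 = €17.2623
The Borough of Greycreek, 14 January – 22 March 2012: 69 days → €27,000 × 2.75% × 69/366 = €139.9795
Ivyview Borough, 23 March – 31 December 2012: 284 days → €27,000 × 4.25% × 284/366 = €890.4098
Total = €1,047.6516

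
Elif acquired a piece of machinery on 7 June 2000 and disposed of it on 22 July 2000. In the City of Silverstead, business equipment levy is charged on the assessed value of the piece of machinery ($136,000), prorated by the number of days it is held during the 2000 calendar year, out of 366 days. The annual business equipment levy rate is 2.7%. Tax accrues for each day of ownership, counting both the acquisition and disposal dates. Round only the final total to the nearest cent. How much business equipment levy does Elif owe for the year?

Days held (7 June – 22 July 2000): 46 out of 366
Tax = $136,000 × 2.7% × 46/366 = $461.5082

$461.51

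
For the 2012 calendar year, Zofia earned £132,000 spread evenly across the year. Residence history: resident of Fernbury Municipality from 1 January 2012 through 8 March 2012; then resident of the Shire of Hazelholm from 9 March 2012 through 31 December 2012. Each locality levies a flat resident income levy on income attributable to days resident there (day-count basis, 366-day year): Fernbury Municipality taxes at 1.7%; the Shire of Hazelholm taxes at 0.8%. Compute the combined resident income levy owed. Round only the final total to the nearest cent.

Fernbury Municipality, 1 January – 8 March 2012: 68 days → £132,000 × 1.7% × 68/366 = £416.9180
The Shire of Hazelholm, 9 March – 31 December 2012: 298 days → £132,000 × 0.8% × 298/366 = £859.8033
Total = £1,276.7213

£1,276.72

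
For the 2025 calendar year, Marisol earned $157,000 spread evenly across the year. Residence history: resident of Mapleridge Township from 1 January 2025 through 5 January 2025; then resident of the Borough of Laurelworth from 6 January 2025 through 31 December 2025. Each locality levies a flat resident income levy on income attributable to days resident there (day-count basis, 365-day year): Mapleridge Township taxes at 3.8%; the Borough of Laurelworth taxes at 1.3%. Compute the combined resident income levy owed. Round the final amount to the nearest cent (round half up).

Mapleridge Township, 1 January – 5 January 2025: 5 days → $157,000 × 3.8% × 5/365 = $81.7260
The Borough of Laurelworth, 6 January – 31 December 2025: 360 days → $157,000 × 1.3% × 360/365 = $2,013.0411
Total = $2,094.7671

$2,094.77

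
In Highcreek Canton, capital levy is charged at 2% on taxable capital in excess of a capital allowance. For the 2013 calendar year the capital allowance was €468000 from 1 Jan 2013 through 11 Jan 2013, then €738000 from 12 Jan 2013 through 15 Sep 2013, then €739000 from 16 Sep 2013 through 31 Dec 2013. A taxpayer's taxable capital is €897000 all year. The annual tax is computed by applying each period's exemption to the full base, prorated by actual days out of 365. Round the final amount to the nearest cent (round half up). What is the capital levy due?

1 Jan – 11 Jan 2013: 11 days, exemption €468000 → (€897000 − €468000) × 2% × 11/365 = €258.5753
12 Jan – 15 Sep 2013: 247 days, exemption €738000 → (€897000 − €738000) × 2% × 247/365 = €2151.9452
16 Sep – 31 Dec 2013: 107 days, exemption €739000 → (€897000 − €739000) × 2% × 107/365 = €926.3562
Total = €3336.8767

€3336.88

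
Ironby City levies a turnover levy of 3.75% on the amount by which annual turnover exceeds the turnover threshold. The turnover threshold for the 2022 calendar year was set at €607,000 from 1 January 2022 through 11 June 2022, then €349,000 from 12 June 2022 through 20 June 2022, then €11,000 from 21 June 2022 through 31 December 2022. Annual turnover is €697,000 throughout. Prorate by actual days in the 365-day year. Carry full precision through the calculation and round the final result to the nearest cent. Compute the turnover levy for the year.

1 January – 11 June 2022: 162 days, exemption €607,000 → (€697,000 − €607,000) × 3.75% × 162/365 = €1,497.9452
12 June – 20 June 2022: 9 days, exemption €349,000 → (€697,000 − €349,000) × 3.75% × 9/365 = €321.7808
21 June – 31 December 2022: 194 days, exemption €11,000 → (€697,000 − €11,000) × 3.75% × 194/365 = €13,673.0137
Total = €15,492.7397

€15,492.74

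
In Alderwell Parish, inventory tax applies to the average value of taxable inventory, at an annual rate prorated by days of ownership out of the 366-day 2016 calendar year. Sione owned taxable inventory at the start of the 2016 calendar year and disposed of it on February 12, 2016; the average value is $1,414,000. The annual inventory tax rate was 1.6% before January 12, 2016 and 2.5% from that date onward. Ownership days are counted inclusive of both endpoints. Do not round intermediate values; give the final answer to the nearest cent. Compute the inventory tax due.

$3,770.67

January 1 – January 11, 2016: 11 days at 1.6% → $1,414,000 × 1.6% × 11/366 = $679.9563
January 12 – February 12, 2016: 32 days at 2.5% → $1,414,000 × 2.5% × 32/366 = $3,090.7104
Total = $3,770.6667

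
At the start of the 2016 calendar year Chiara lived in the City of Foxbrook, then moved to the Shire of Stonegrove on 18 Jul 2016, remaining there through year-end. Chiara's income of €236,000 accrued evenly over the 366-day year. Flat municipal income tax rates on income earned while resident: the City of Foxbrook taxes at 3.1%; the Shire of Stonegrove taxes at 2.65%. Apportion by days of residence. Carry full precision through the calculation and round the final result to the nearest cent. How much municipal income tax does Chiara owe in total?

The City of Foxbrook, 1 Jan – 17 Jul 2016: 199 days → €236,000 × 3.1% × 199/366 = €3,977.8251
The Shire of Stonegrove, 18 Jul – 31 Dec 2016: 167 days → €236,000 × 2.65% × 167/366 = €2,853.6011
Total = €6,831.4262

€6,831.43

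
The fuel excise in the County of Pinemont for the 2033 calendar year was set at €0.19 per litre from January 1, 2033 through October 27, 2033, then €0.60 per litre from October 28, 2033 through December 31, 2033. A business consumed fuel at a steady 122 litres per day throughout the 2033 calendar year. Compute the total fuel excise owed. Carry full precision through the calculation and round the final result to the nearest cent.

€11,712.00

January 1 – October 27, 2033: 300 days × 122 litres/day = 36,600 litres at €0.19/litre → €6,954.00
October 28 – December 31, 2033: 65 days × 122 litres/day = 7,930 litres at €0.60/litre → €4,758.00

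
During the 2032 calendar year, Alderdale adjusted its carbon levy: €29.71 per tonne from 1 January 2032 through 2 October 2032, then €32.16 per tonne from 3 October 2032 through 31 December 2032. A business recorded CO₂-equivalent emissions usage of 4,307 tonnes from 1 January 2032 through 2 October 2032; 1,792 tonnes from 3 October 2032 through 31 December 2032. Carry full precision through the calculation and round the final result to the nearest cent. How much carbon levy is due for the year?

1 January – 2 October 2032: 4,307 tonnes at €29.71/tonne → €127960.97
3 October – 31 December 2032: 1,792 tonnes at €32.16/tonne → €57630.72

€185591.69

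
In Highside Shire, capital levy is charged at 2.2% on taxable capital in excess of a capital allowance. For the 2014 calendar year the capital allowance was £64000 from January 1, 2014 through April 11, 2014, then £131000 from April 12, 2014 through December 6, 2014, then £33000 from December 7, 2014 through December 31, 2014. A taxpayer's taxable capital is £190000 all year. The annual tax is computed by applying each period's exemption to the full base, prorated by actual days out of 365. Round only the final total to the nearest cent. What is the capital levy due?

January 1 – April 11, 2014: 101 days, exemption £64000 → (£190000 − £64000) × 2.2% × 101/365 = £767.0466
April 12 – December 6, 2014: 239 days, exemption £131000 → (£190000 − £131000) × 2.2% × 239/365 = £849.9233
December 7 – December 31, 2014: 25 days, exemption £33000 → (£190000 − £33000) × 2.2% × 25/365 = £236.5753
Total = £1853.5452

£1853.55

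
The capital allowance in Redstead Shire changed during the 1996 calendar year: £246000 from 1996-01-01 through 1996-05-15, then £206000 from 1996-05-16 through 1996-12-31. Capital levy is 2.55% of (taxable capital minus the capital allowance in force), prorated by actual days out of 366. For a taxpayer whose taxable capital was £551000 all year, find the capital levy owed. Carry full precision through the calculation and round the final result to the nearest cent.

£8418.48

1996-01-01 to 1996-05-15: 136 days, exemption £246000 → (£551000 − £246000) × 2.55% × 136/366 = £2890.0000
1996-05-16 to 1996-12-31: 230 days, exemption £206000 → (£551000 − £206000) × 2.55% × 230/366 = £5528.4836
Total = £8418.4836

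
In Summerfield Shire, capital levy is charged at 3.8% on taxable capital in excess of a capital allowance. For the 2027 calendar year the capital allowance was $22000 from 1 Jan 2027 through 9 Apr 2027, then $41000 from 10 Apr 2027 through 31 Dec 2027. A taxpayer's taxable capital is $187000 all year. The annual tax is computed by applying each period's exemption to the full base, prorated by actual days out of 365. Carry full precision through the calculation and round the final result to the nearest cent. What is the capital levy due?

$5743.83

1 Jan – 9 Apr 2027: 99 days, exemption $22000 → ($187000 − $22000) × 3.8% × 99/365 = $1700.6301
10 Apr – 31 Dec 2027: 266 days, exemption $41000 → ($187000 − $41000) × 3.8% × 266/365 = $4043.2000
Total = $5743.8301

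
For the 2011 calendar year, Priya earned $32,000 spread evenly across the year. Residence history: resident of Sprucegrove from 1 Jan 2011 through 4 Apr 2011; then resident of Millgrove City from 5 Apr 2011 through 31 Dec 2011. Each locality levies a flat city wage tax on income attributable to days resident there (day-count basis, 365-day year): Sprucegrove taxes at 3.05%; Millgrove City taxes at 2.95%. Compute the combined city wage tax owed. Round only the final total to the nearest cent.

Sprucegrove, 1 Jan – 4 Apr 2011: 94 days → $32,000 × 3.05% × 94/365 = $251.3534
Millgrove City, 5 Apr – 31 Dec 2011: 271 days → $32,000 × 2.95% × 271/365 = $700.8877
Total = $952.2411

$952.24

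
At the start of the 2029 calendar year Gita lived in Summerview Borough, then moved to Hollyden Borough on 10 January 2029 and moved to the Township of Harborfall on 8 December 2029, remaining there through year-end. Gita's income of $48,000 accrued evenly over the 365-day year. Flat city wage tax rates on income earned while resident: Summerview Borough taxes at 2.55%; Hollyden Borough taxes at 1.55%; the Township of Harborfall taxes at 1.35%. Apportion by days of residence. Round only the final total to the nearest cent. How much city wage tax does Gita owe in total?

Summerview Borough, 1 January – 9 January 2029: 9 days → $48,000 × 2.55% × 9/365 = $30.1808
Hollyden Borough, 10 January – 7 December 2029: 332 days → $48,000 × 1.55% × 332/365 = $676.7342
The Township of Harborfall, 8 December – 31 December 2029: 24 days → $48,000 × 1.35% × 24/365 = $42.6082
Total = $749.5233

$749.52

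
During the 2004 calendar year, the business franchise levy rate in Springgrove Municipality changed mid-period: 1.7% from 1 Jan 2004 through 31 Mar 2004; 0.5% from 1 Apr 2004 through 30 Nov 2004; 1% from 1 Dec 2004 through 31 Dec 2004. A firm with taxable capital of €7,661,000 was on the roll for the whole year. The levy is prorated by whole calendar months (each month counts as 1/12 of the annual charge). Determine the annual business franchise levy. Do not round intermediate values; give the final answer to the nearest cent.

1 Jan – 31 Mar 2004: 3 months at 1.7% → €7,661,000 × 1.7% × 3/12 = €32,559.2500
1 Apr – 30 Nov 2004: 8 months at 0.5% → €7,661,000 × 0.5% × 8/12 = €25,536.6667
1 Dec – 31 Dec 2004: 1 month at 1% → €7,661,000 × 1% × 1/12 = €6,384.1667
Total = €64,480.0833

€64,480.08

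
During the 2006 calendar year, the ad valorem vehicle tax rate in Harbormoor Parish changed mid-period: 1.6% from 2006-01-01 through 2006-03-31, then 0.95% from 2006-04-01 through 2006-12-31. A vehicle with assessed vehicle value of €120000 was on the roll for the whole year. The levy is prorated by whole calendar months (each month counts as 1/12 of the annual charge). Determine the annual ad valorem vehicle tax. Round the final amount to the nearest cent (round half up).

€1335.00

2006-01-01 to 2006-03-31: 3 months at 1.6% → €120000 × 1.6% × 3/12 = €480.0000
2006-04-01 to 2006-12-31: 9 months at 0.95% → €120000 × 0.95% × 9/12 = €855.0000
Total = €1335.0000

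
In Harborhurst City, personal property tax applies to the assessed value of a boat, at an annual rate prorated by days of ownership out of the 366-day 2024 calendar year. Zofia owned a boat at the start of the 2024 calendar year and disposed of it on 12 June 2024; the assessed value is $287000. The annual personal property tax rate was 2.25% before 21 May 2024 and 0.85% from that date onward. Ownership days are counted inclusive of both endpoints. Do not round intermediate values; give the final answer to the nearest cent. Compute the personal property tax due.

$2641.03

1 January – 20 May 2024: 141 days at 2.25% → $287000 × 2.25% × 141/366 = $2487.7254
21 May – 12 June 2024: 23 days at 0.85% → $287000 × 0.85% × 23/366 = $153.3019
Total = $2641.0273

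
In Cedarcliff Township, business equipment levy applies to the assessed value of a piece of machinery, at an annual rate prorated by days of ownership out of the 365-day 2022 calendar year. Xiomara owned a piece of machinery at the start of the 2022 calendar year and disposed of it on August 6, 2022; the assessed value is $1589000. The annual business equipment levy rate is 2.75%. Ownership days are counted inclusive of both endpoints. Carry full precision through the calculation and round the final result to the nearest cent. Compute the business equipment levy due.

$26098.78

Days held (January 1 – August 6, 2022): 218 out of 365
Tax = $1589000 × 2.75% × 218/365 = $26098.7808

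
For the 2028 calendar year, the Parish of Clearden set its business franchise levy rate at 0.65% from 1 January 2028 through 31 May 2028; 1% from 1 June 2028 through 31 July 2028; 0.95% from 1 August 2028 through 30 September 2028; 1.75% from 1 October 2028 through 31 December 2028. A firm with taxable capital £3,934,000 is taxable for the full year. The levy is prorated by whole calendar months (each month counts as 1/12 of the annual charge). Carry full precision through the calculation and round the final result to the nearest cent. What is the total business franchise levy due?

1 January – 31 May 2028: 5 months at 0.65% → £3,934,000 × 0.65% × 5/12 = £10,654.5833
1 June – 31 July 2028: 2 months at 1% → £3,934,000 × 1% × 2/12 = £6,556.6667
1 August – 30 September 2028: 2 months at 0.95% → £3,934,000 × 0.95% × 2/12 = £6,228.8333
1 October – 31 December 2028: 3 months at 1.75% → £3,934,000 × 1.75% × 3/12 = £17,211.2500
Total = £40,651.3333

£40,651.33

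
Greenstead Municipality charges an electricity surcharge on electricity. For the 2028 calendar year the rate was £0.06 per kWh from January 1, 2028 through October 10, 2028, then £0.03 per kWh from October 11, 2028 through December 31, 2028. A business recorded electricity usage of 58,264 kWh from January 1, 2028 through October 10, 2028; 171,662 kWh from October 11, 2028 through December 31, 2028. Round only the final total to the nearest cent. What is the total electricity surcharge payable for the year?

January 1 – October 10, 2028: 58,264 kWh at £0.06/kWh → £3495.84
October 11 – December 31, 2028: 171,662 kWh at £0.03/kWh → £5149.86

£8645.70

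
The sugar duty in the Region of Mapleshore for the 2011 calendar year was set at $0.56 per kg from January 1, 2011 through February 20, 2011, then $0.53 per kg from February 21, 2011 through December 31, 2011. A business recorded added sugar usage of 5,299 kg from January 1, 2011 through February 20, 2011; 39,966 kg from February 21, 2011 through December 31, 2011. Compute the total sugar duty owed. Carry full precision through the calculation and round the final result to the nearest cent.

$24,149.42

January 1 – February 20, 2011: 5,299 kg at $0.56/kg → $2,967.44
February 21 – December 31, 2011: 39,966 kg at $0.53/kg → $21,181.98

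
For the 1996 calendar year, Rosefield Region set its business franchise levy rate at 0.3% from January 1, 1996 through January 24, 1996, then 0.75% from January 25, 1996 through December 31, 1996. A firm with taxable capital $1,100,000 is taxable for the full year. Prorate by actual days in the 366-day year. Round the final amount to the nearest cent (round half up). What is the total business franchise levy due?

$7,925.41

January 1 – January 24, 1996: 24 days at 0.3% → $1,100,000 × 0.3% × 24/366 = $216.3934
January 25 – December 31, 1996: 342 days at 0.75% → $1,100,000 × 0.75% × 342/366 = $7,709.0164
Total = $7,925.4098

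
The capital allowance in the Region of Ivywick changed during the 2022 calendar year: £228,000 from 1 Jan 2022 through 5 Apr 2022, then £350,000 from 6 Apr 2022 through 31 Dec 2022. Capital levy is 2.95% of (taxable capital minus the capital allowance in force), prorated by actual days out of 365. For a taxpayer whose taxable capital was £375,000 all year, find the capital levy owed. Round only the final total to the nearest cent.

£1,674.23

1 Jan – 5 Apr 2022: 95 days, exemption £228,000 → (£375,000 − £228,000) × 2.95% × 95/365 = £1,128.6781
6 Apr – 31 Dec 2022: 270 days, exemption £350,000 → (£375,000 − £350,000) × 2.95% × 270/365 = £545.5479
Total = £1,674.2260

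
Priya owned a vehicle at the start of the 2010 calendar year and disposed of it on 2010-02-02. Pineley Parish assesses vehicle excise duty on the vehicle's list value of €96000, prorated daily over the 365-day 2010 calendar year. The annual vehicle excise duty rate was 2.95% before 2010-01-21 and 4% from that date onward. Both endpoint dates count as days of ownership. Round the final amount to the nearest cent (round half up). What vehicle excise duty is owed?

€291.95

2010-01-01 to 2010-01-20: 20 days at 2.95% → €96000 × 2.95% × 20/365 = €155.1781
2010-01-21 to 2010-02-02: 13 days at 4% → €96000 × 4% × 13/365 = €136.7671
Total = €291.9452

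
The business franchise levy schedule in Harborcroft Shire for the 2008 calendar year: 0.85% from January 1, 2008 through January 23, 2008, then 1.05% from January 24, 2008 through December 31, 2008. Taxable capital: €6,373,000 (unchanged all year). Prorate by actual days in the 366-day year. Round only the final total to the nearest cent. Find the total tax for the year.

€66,115.52

January 1 – January 23, 2008: 23 days at 0.85% → €6,373,000 × 0.85% × 23/366 = €3,404.1571
January 24 – December 31, 2008: 343 days at 1.05% → €6,373,000 × 1.05% × 343/366 = €62,711.3648
Total = €66,115.5219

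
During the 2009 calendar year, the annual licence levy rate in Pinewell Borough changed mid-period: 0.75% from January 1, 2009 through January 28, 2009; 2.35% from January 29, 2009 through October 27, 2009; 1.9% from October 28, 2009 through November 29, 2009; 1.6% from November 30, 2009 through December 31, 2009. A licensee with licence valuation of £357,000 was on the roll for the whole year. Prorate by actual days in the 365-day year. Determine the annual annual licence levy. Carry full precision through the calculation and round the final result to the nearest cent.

January 1 – January 28, 2009: 28 days at 0.75% → £357,000 × 0.75% × 28/365 = £205.3973
January 29 – October 27, 2009: 272 days at 2.35% → £357,000 × 2.35% × 272/365 = £6,251.9014
October 28 – November 29, 2009: 33 days at 1.9% → £357,000 × 1.9% × 33/365 = £613.2575
November 30 – December 31, 2009: 32 days at 1.6% → £357,000 × 1.6% × 32/365 = £500.7781
Total = £7,571.3342

£7,571.33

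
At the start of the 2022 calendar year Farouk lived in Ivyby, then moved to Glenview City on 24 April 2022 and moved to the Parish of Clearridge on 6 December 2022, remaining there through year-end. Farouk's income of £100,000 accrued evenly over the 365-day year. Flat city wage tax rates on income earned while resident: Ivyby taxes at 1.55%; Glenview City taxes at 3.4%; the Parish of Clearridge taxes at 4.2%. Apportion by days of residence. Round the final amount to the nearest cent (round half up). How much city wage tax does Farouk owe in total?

Ivyby, 1 January – 23 April 2022: 113 days → £100,000 × 1.55% × 113/365 = £479.8630
Glenview City, 24 April – 5 December 2022: 226 days → £100,000 × 3.4% × 226/365 = £2,105.2055
The Parish of Clearridge, 6 December – 31 December 2022: 26 days → £100,000 × 4.2% × 26/365 = £299.1781
Total = £2,884.2466

£2,884.25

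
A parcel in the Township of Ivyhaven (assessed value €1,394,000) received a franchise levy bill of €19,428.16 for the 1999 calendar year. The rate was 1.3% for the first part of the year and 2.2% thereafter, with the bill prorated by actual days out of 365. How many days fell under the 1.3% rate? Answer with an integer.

Let d = days at the first rate; then 365 − d days at the second rate.
€1,394,000 × [1.3%·d + 2.2%·(365−d)] / 365 = €19,428.16
Solving gives d = 327, so the new rate took effect on November 24, 1999.

327 days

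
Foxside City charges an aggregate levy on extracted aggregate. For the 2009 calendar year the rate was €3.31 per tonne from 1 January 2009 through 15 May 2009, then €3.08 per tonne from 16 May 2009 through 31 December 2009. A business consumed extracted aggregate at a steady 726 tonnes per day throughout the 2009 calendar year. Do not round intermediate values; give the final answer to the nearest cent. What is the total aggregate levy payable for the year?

€838711.50

1 January – 15 May 2009: 135 days × 726 tonnes/day = 98,010 tonnes at €3.31/tonne → €324413.10
16 May – 31 December 2009: 230 days × 726 tonnes/day = 166,980 tonnes at €3.08/tonne → €514298.40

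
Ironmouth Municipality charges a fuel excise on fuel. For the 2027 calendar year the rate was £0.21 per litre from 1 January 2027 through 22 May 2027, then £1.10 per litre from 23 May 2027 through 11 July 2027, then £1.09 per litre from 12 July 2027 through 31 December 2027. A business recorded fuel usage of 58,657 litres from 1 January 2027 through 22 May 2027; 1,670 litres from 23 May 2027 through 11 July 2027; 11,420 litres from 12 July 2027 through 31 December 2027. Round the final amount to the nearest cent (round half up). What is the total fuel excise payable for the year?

£26602.77

1 January – 22 May 2027: 58,657 litres at £0.21/litre → £12317.97
23 May – 11 July 2027: 1,670 litres at £1.10/litre → £1837.00
12 July – 31 December 2027: 11,420 litres at £1.09/litre → £12447.80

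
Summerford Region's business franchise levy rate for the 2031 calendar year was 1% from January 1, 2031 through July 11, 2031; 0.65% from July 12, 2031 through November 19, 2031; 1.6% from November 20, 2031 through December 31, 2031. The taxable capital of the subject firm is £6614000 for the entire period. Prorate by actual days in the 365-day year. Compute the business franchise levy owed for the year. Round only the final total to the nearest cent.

£62398.11

January 1 – July 11, 2031: 192 days at 1% → £6614000 × 1% × 192/365 = £34791.4521
July 12 – November 19, 2031: 131 days at 0.65% → £6614000 × 0.65% × 131/365 = £15429.6466
November 20 – December 31, 2031: 42 days at 1.6% → £6614000 × 1.6% × 42/365 = £12177.0082
Total = £62398.1068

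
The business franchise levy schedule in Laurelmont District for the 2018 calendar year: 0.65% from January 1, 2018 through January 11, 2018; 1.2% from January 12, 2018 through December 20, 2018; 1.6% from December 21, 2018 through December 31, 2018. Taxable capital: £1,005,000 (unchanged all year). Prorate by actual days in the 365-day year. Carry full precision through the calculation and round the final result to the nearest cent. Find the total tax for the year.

January 1 – January 11, 2018: 11 days at 0.65% → £1,005,000 × 0.65% × 11/365 = £196.8699
January 12 – December 20, 2018: 343 days at 1.2% → £1,005,000 × 1.2% × 343/365 = £11,333.0959
December 21 – December 31, 2018: 11 days at 1.6% → £1,005,000 × 1.6% × 11/365 = £484.6027
Total = £12,014.5685

£12,014.57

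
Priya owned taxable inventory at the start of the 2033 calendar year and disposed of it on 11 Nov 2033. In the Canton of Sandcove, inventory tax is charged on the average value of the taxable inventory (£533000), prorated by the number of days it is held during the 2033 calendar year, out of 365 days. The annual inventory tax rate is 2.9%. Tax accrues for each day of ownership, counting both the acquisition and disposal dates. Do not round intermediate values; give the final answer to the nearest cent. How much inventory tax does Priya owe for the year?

Days held (1 Jan – 11 Nov 2033): 315 out of 365
Tax = £533000 × 2.9% × 315/365 = £13339.6027

£13339.60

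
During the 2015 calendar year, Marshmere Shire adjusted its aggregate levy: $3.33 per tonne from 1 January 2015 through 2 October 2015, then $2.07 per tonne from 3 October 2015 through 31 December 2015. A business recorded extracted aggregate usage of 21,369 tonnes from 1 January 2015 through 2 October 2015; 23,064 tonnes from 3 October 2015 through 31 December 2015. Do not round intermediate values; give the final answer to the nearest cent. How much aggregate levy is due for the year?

$118,901.25

1 January – 2 October 2015: 21,369 tonnes at $3.33/tonne → $71,158.77
3 October – 31 December 2015: 23,064 tonnes at $2.07/tonne → $47,742.48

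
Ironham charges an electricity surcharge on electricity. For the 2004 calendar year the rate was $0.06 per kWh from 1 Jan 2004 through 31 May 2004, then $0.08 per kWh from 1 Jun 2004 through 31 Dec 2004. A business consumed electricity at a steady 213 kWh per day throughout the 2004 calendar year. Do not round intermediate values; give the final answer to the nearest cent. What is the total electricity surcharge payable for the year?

1 Jan – 31 May 2004: 152 days × 213 kWh/day = 32,376 kWh at $0.06/kWh → $1942.56
1 Jun – 31 Dec 2004: 214 days × 213 kWh/day = 45,582 kWh at $0.08/kWh → $3646.56

$5589.12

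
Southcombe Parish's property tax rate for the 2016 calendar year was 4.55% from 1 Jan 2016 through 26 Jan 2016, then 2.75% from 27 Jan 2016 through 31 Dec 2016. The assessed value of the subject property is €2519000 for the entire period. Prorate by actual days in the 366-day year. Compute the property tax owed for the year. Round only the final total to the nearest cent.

1 Jan – 26 Jan 2016: 26 days at 4.55% → €2519000 × 4.55% × 26/366 = €8142.0137
27 Jan – 31 Dec 2016: 340 days at 2.75% → €2519000 × 2.75% × 340/366 = €64351.5027
Total = €72493.5164

€72493.52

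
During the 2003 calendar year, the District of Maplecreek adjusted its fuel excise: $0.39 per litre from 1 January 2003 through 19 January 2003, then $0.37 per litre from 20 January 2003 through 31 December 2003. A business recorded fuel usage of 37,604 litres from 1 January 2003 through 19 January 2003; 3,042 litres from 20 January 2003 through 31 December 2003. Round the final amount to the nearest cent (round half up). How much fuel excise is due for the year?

$15,791.10

1 January – 19 January 2003: 37,604 litres at $0.39/litre → $14,665.56
20 January – 31 December 2003: 3,042 litres at $0.37/litre → $1,125.54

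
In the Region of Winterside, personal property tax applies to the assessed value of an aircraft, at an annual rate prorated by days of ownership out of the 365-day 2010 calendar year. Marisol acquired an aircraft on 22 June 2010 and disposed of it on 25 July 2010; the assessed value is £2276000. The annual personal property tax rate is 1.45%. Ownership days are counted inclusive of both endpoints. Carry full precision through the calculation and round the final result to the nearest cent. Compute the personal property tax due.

Days held (22 June – 25 July 2010): 34 out of 365
Tax = £2276000 × 1.45% × 34/365 = £3074.1589

£3074.16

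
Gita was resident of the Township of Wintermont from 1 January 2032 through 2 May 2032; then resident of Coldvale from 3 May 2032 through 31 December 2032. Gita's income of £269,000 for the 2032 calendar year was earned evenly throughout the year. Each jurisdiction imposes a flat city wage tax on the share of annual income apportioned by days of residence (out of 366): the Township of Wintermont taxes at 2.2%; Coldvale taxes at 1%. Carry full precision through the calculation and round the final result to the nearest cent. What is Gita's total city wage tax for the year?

The Township of Wintermont, 1 January – 2 May 2032: 123 days → £269,000 × 2.2% × 123/366 = £1,988.8361
Coldvale, 3 May – 31 December 2032: 243 days → £269,000 × 1% × 243/366 = £1,785.9836
Total = £3,774.8197

£3,774.82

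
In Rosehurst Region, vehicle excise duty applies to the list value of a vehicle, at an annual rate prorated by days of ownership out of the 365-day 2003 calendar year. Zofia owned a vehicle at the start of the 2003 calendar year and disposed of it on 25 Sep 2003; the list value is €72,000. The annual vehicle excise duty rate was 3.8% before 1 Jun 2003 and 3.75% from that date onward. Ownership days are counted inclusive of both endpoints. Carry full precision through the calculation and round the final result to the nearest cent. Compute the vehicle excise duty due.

€1,997.36

1 Jan – 31 May 2003: 151 days at 3.8% → €72,000 × 3.8% × 151/365 = €1,131.8795
1 Jun – 25 Sep 2003: 117 days at 3.75% → €72,000 × 3.75% × 117/365 = €865.4795
Total = €1,997.3589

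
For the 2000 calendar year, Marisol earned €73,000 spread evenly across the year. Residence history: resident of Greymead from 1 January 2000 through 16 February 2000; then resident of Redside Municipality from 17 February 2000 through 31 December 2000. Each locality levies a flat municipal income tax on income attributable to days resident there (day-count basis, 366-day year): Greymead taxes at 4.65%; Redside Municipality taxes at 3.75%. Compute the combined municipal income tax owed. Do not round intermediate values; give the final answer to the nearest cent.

€2,821.87

Greymead, 1 January – 16 February 2000: 47 days → €73,000 × 4.65% × 47/366 = €435.9057
Redside Municipality, 17 February – 31 December 2000: 319 days → €73,000 × 3.75% × 319/366 = €2,385.9631
Total = €2,821.8689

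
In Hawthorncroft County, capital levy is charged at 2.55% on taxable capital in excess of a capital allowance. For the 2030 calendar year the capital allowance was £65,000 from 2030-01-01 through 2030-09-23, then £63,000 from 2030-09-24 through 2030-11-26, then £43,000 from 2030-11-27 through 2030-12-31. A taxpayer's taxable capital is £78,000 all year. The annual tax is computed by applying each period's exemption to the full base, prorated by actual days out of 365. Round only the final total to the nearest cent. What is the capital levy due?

2030-01-01 to 2030-09-23: 266 days, exemption £65,000 → (£78,000 − £65,000) × 2.55% × 266/365 = £241.5863
2030-09-24 to 2030-11-26: 64 days, exemption £63,000 → (£78,000 − £63,000) × 2.55% × 64/365 = £67.0685
2030-11-27 to 2030-12-31: 35 days, exemption £43,000 → (£78,000 − £43,000) × 2.55% × 35/365 = £85.5822
Total = £394.2370

£394.24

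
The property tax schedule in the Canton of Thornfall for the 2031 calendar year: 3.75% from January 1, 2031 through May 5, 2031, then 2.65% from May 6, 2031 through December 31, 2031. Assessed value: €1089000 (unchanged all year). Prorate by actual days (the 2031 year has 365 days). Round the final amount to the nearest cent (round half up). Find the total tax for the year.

January 1 – May 5, 2031: 125 days at 3.75% → €1089000 × 3.75% × 125/365 = €13985.4452
May 6 – December 31, 2031: 240 days at 2.65% → €1089000 × 2.65% × 240/365 = €18975.4521
Total = €32960.8973

€32960.90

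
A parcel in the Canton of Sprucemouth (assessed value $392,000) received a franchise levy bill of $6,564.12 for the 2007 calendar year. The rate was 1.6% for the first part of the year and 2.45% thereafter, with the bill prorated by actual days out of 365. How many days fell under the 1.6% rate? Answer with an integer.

333 days

Let d = days at the first rate; then 365 − d days at the second rate.
$392,000 × [1.6%·d + 2.45%·(365−d)] / 365 = $6,564.12
Solving gives d = 333, so the new rate took effect on November 30, 2007.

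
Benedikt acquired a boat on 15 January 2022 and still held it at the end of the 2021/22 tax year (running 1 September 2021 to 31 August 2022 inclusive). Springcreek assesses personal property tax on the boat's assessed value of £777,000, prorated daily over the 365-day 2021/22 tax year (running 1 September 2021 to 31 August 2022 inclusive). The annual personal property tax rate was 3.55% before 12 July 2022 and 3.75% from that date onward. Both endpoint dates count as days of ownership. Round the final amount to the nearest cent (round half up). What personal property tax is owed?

£17,522.95

15 January – 11 July 2022: 178 days at 3.55% → £777,000 × 3.55% × 178/365 = £13,451.6795
12 July – 31 August 2022: 51 days at 3.75% → £777,000 × 3.75% × 51/365 = £4,071.2671
Total = £17,522.9466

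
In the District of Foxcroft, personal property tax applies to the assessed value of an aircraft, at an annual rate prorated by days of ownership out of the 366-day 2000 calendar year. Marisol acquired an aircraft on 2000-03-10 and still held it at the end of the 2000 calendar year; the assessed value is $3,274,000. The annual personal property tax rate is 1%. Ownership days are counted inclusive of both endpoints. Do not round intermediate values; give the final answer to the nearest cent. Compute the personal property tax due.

Days held (2000-03-10 to 2000-12-31): 297 out of 366
Tax = $3,274,000 × 1% × 297/366 = $26,567.7049

$26,567.70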